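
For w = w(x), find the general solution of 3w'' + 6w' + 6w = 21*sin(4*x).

Divide through by 3: w'' + 2w' + 2w = 7*sin(4*x).
Characteristic equation r² + 2r + 2 = 0 has discriminant (2)² - 4·(2) = -4 < 0, so r = -1 ± i.
Hence w_h = C1*cos(x)*exp(-x) + C2*exp(-x)*sin(x).
Try w_p = A*cos(4*x) + B*sin(4*x). Substituting and equating the coefficients of cos(4x) and sin(4x) gives A = -14/65, B = -49/130, so w_p = -49*sin(4*x)/130 - 14*cos(4*x)/65.

w = -49*sin(4*x)/130 - 14*cos(4*x)/65 + C1*cos(x)*exp(-x) + C2*exp(-x)*sin(x)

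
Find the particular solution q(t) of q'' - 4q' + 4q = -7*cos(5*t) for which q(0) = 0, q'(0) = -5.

q = -147*exp(2*t)/841 + 140*sin(5*t)/841 + 147*cos(5*t)/841 - 159*t*exp(2*t)/29

Characteristic equation r² - 4r + 4 = 0 has discriminant (-4)² - 4·(4) = 0, so r = 2 is a repeated root.
Hence q_h = (C1 + C2*t)*exp(2*t).
Try q_p = A*cos(5*t) + B*sin(5*t). Substituting and equating the coefficients of cos(5t) and sin(5t) gives A = 147/841, B = 140/841, so q_p = 140*sin(5*t)/841 + 147*cos(5*t)/841.
General solution: q = 140*sin(5*t)/841 + 147*cos(5*t)/841 + C1*exp(2*t) + C2*t*exp(2*t).
Apply the initial conditions: q(0) = 147/841 + C1 = 0 and q'(0) = 700/841 + C2 + 2*C1 = -5. Solving gives C1 = -147/841, C2 = -159/29.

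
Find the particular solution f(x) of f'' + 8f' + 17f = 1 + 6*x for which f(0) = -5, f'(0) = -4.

Characteristic equation r² + 8r + 17 = 0 has discriminant (8)² - 4·(17) = -4 < 0, so r = -4 ± i.
Hence f_h = C1*cos(x)*exp(-4*x) + C2*exp(-4*x)*sin(x).
For the particular solution try f_p = A0 + A1*x. Substituting and matching coefficients of each power of x gives A0 = -31/289, A1 = 6/17, so f_p = -31/289 + 6*x/17.
General solution: f = -31/289 + 6*x/17 + C1*cos(x)*exp(-4*x) + C2*exp(-4*x)*sin(x).
Apply the initial conditions: f(0) = -31/289 + C1 = -5 and f'(0) = 6/17 + C2 - 4*C1 = -4. Solving gives C1 = -1414/289, C2 = -6914/289.

f = -31/289 + 6*x/17 - 6914*exp(-4*x)*sin(x)/289 - 1414*cos(x)*exp(-4*x)/289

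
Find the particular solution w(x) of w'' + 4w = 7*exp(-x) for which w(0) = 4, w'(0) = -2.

Characteristic equation r² + 4 = 0 has discriminant (0)² - 4·(4) = -16 < 0, so r = ± 2i.
Hence w_h = C1*cos(2*x) + C2*sin(2*x).
Try w_p = A*exp(-x). Substituting into the equation and dividing by exp(-x) gives A = 7/5, so w_p = 7*exp(-x)/5.
General solution: w = 7*exp(-x)/5 + C1*cos(2*x) + C2*sin(2*x).
Apply the initial conditions: w(0) = 7/5 + C1 = 4 and w'(0) = -7/5 + 2*C2 = -2. Solving gives C1 = 13/5, C2 = -3/10.

w = -3*sin(2*x)/10 + 7*exp(-x)/5 + 13*cos(2*x)/5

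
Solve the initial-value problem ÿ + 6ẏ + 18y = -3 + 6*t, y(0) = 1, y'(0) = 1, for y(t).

Characteristic equation r² + 6r + 18 = 0 has discriminant (6)² - 4·(18) = -36 < 0, so r = -3 ± 3i.
Hence y_h = C1*cos(3*t)*exp(-3*t) + C2*exp(-3*t)*sin(3*t).
For the particular solution try y_p = A0 + A1*t. Substituting and matching coefficients of each power of t gives A0 = -5/18, A1 = 1/3, so y_p = -5/18 + t/3.
General solution: y = -5/18 + t/3 + C1*cos(3*t)*exp(-3*t) + C2*exp(-3*t)*sin(3*t).
Apply the initial conditions: y(0) = -5/18 + C1 = 1 and y'(0) = 1/3 - 3*C1 + 3*C2 = 1. Solving gives C1 = 23/18, C2 = 3/2.

y = -5/18 + t/3 + 3*exp(-3*t)*sin(3*t)/2 + 23*cos(3*t)*exp(-3*t)/18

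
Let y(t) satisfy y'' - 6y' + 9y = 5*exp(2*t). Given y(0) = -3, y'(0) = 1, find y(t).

Characteristic equation r² - 6r + 9 = 0 has discriminant (-6)² - 4·(9) = 0, so r = 3 is a repeated root.
Hence y_h = (C1 + C2*t)*exp(3*t).
Try y_p = A*exp(2*t). Substituting into the equation and dividing by exp(2*t) gives A = 5, so y_p = 5*exp(2*t).
General solution: y = 5*exp(2*t) + C1*exp(3*t) + C2*t*exp(3*t).
Apply the initial conditions: y(0) = 5 + C1 = -3 and y'(0) = 10 + C2 + 3*C1 = 1. Solving gives C1 = -8, C2 = 15.

y = -8*exp(3*t) + 5*exp(2*t) + 15*t*exp(3*t)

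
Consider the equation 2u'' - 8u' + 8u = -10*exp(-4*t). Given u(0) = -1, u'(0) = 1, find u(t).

Divide through by 2: u'' - 4u' + 4u = -5*exp(-4*t).
Characteristic equation r² - 4r + 4 = 0 has discriminant (-4)² - 4·(4) = 0, so r = 2 is a repeated root.
Hence u_h = (C1 + C2*t)*exp(2*t).
Try u_p = A*exp(-4*t). Substituting into the equation and dividing by exp(-4*t) gives A = -5/36, so u_p = -5*exp(-4*t)/36.
General solution: u = -5*exp(-4*t)/36 + C1*exp(2*t) + C2*t*exp(2*t).
Apply the initial conditions: u(0) = -5/36 + C1 = -1 and u'(0) = 5/9 + C2 + 2*C1 = 1. Solving gives C1 = -31/36, C2 = 13/6.

u = -31*exp(2*t)/36 - 5*exp(-4*t)/36 + 13*t*exp(2*t)/6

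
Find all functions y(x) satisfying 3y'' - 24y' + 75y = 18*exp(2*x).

Divide through by 3: y'' - 8y' + 25y = 6*exp(2*x).
Characteristic equation r² - 8r + 25 = 0 has discriminant (-8)² - 4·(25) = -36 < 0, so r = 4 ± 3i.
Hence y_h = C1*cos(3*x)*exp(4*x) + C2*exp(4*x)*sin(3*x).
Try y_p = A*exp(2*x). Substituting into the equation and dividing by exp(2*x) gives A = 6/13, so y_p = 6*exp(2*x)/13.

y = 6*exp(2*x)/13 + C1*cos(3*x)*exp(4*x) + C2*exp(4*x)*sin(3*x)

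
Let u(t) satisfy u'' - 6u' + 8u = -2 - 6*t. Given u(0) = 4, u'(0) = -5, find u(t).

Characteristic equation r² - 6r + 8 = 0 factors as (r - 4)(r - 2) = 0, so r = 4, 2.
Hence u_h = C1*exp(4*t) + C2*exp(2*t).
For the particular solution try u_p = A0 + A1*t. Substituting and matching coefficients of each power of t gives A0 = -13/16, A1 = -3/4, so u_p = -13/16 - 3*t/4.
General solution: u = -13/16 - 3*t/4 + C1*exp(4*t) + C2*exp(2*t).
Apply the initial conditions: u(0) = -13/16 + C1 + C2 = 4 and u'(0) = -3/4 + 2*C2 + 4*C1 = -5. Solving gives C1 = -111/16, C2 = 47/4.

u = -13/16 - 111*exp(4*t)/16 - 3*t/4 + 47*exp(2*t)/4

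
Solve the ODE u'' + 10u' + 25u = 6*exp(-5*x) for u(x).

u = C1*exp(-5*x) + 3*x**2*exp(-5*x) + C2*x*exp(-5*x)

Characteristic equation r² + 10r + 25 = 0 has discriminant (10)² - 4·(25) = 0, so r = -5 is a repeated root.
Hence u_h = (C1 + C2*x)*exp(-5*x).
Since exp(-5*x) solves the homogeneous equation (r = -5 is a root of multiplicity 2), multiply the trial by x^2. Try u_p = A*x^2*exp(-5*x). Substituting into the equation and dividing by exp(-5*x) gives A = 3, so u_p = 3*x^2*exp(-5*x).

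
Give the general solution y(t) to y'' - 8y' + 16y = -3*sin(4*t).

y = -3*cos(4*t)/32 + C1*exp(4*t) + C2*t*exp(4*t)

Characteristic equation r² - 8r + 16 = 0 has discriminant (-8)² - 4·(16) = 0, so r = 4 is a repeated root.
Hence y_h = (C1 + C2*t)*exp(4*t).
Try y_p = A*cos(4*t) + B*sin(4*t). Substituting and equating the coefficients of cos(4t) and sin(4t) gives A = -3/32, B = 0, so y_p = -3*cos(4*t)/32.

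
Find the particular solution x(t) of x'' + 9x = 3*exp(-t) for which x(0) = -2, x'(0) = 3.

x = -23*cos(3*t)/10 + 3*exp(-t)/10 + 11*sin(3*t)/10

Characteristic equation r² + 9 = 0 has discriminant (0)² - 4·(9) = -36 < 0, so r = ± 3i.
Hence x_h = C1*cos(3*t) + C2*sin(3*t).
Try x_p = A*exp(-t). Substituting into the equation and dividing by exp(-t) gives A = 3/10, so x_p = 3*exp(-t)/10.
General solution: x = 3*exp(-t)/10 + C1*cos(3*t) + C2*sin(3*t).
Apply the initial conditions: x(0) = 3/10 + C1 = -2 and x'(0) = -3/10 + 3*C2 = 3. Solving gives C1 = -23/10, C2 = 11/10.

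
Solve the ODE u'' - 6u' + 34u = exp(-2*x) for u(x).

Characteristic equation r² - 6r + 34 = 0 has discriminant (-6)² - 4·(34) = -100 < 0, so r = 3 ± 5i.
Hence u_h = C1*cos(5*x)*exp(3*x) + C2*exp(3*x)*sin(5*x).
Try u_p = A*exp(-2*x). Substituting into the equation and dividing by exp(-2*x) gives A = 1/50, so u_p = exp(-2*x)/50.

u = exp(-2*x)/50 + C1*cos(5*x)*exp(3*x) + C2*exp(3*x)*sin(5*x)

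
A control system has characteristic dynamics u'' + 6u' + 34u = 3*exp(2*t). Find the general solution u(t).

u = 3*exp(2*t)/50 + C1*cos(5*t)*exp(-3*t) + C2*exp(-3*t)*sin(5*t)

Characteristic equation r² + 6r + 34 = 0 has discriminant (6)² - 4·(34) = -100 < 0, so r = -3 ± 5i.
Hence u_h = C1*cos(5*t)*exp(-3*t) + C2*exp(-3*t)*sin(5*t).
Try u_p = A*exp(2*t). Substituting into the equation and dividing by exp(2*t) gives A = 3/50, so u_p = 3*exp(2*t)/50.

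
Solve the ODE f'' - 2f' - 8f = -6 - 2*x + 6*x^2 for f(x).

f = 13/32 - 3*x**2/4 + 5*x/8 + C1*exp(-2*x) + C2*exp(4*x)

Characteristic equation r² - 2r - 8 = 0 factors as (r + 2)(r - 4) = 0, so r = -2, 4.
Hence f_h = C1*exp(-2*x) + C2*exp(4*x).
For the particular solution try f_p = A0 + A1*x + A2*x^2. Substituting and matching coefficients of each power of x gives A0 = 13/32, A1 = 5/8, A2 = -3/4, so f_p = 13/32 - 3*x^2/4 + 5*x/8.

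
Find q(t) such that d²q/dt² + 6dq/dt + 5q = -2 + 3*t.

q = -28/25 + 3*t/5 + C1*exp(-t) + C2*exp(-5*t)

Characteristic equation r² + 6r + 5 = 0 factors as (r + 1)(r + 5) = 0, so r = -1, -5.
Hence q_h = C1*exp(-t) + C2*exp(-5*t).
For the particular solution try q_p = A0 + A1*t. Substituting and matching coefficients of each power of t gives A0 = -28/25, A1 = 3/5, so q_p = -28/25 + 3*t/5.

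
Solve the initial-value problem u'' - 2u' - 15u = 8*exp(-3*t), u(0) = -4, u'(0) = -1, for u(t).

Characteristic equation r² - 2r - 15 = 0 factors as (r - 5)(r + 3) = 0, so r = 5, -3.
Hence u_h = C1*exp(5*t) + C2*exp(-3*t).
Since exp(-3*t) solves the homogeneous equation (r = -3 is a root of multiplicity 1), multiply the trial by t. Try u_p = A*t*exp(-3*t). Substituting into the equation and dividing by exp(-3*t) gives A = -1, so u_p = -t*exp(-3*t).
General solution: u = C1*exp(5*t) + C2*exp(-3*t) - t*exp(-3*t).
Apply the initial conditions: u(0) = C1 + C2 = -4 and u'(0) = -1 - 3*C2 + 5*C1 = -1. Solving gives C1 = -3/2, C2 = -5/2.

u = -5*exp(-3*t)/2 - 3*exp(5*t)/2 - t*exp(-3*t)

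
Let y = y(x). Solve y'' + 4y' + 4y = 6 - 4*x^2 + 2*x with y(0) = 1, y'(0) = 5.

y = -1/2 - x**2 + 3*exp(-2*x)/2 + 5*x/2 + 11*x*exp(-2*x)/2

Characteristic equation r² + 4r + 4 = 0 has discriminant (4)² - 4·(4) = 0, so r = -2 is a repeated root.
Hence y_h = (C1 + C2*x)*exp(-2*x).
For the particular solution try y_p = A0 + A1*x + A2*x^2. Substituting and matching coefficients of each power of x gives A0 = -1/2, A1 = 5/2, A2 = -1, so y_p = -1/2 - x^2 + 5*x/2.
General solution: y = -1/2 - x^2 + 5*x/2 + C1*exp(-2*x) + C2*x*exp(-2*x).
Apply the initial conditions: y(0) = -1/2 + C1 = 1 and y'(0) = 5/2 + C2 - 2*C1 = 5. Solving gives C1 = 3/2, C2 = 11/2.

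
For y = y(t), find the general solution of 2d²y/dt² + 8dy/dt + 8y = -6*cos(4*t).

y = -3*sin(4*t)/25 + 9*cos(4*t)/100 + C1*exp(-2*t) + C2*t*exp(-2*t)

Divide through by 2: y'' + 4y' + 4y = -3*cos(4*t).
Characteristic equation r² + 4r + 4 = 0 has discriminant (4)² - 4·(4) = 0, so r = -2 is a repeated root.
Hence y_h = (C1 + C2*t)*exp(-2*t).
Try y_p = A*cos(4*t) + B*sin(4*t). Substituting and equating the coefficients of cos(4t) and sin(4t) gives A = 9/100, B = -3/25, so y_p = -3*sin(4*t)/25 + 9*cos(4*t)/100.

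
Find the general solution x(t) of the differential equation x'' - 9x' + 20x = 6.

x = 3/10 + C1*exp(5*t) + C2*exp(4*t)

Characteristic equation r² - 9r + 20 = 0 factors as (r - 5)(r - 4) = 0, so r = 5, 4.
Hence x_h = C1*exp(5*t) + C2*exp(4*t).
For the particular solution try x_p = A0. Substituting and matching coefficients of each power of t gives A0 = 3/10, so x_p = 3/10.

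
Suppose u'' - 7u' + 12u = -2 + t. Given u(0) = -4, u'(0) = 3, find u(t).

u = -17/144 - 166*exp(3*t)/9 + t/12 + 233*exp(4*t)/16

Characteristic equation r² - 7r + 12 = 0 factors as (r - 4)(r - 3) = 0, so r = 4, 3.
Hence u_h = C1*exp(4*t) + C2*exp(3*t).
For the particular solution try u_p = A0 + A1*t. Substituting and matching coefficients of each power of t gives A0 = -17/144, A1 = 1/12, so u_p = -17/144 + t/12.
General solution: u = -17/144 + t/12 + C1*exp(4*t) + C2*exp(3*t).
Apply the initial conditions: u(0) = -17/144 + C1 + C2 = -4 and u'(0) = 1/12 + 3*C2 + 4*C1 = 3. Solving gives C1 = 233/16, C2 = -166/9.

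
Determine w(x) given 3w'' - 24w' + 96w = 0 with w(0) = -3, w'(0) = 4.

w = -3*cos(4*x)*exp(4*x) + 4*exp(4*x)*sin(4*x)

Divide through by 3: w'' - 8w' + 32w = 0.
Characteristic equation r² - 8r + 32 = 0 has discriminant (-8)² - 4·(32) = -64 < 0, so r = 4 ± 4i.
Hence w_h = C1*cos(4*x)*exp(4*x) + C2*exp(4*x)*sin(4*x).
Apply the initial conditions: w(0) = C1 = -3 and w'(0) = 4*C1 + 4*C2 = 4. Solving gives C1 = -3, C2 = 4.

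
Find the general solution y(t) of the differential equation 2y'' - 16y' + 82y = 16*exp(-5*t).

Divide through by 2: y'' - 8y' + 41y = 8*exp(-5*t).
Characteristic equation r² - 8r + 41 = 0 has discriminant (-8)² - 4·(41) = -100 < 0, so r = 4 ± 5i.
Hence y_h = C1*cos(5*t)*exp(4*t) + C2*exp(4*t)*sin(5*t).
Try y_p = A*exp(-5*t). Substituting into the equation and dividing by exp(-5*t) gives A = 4/53, so y_p = 4*exp(-5*t)/53.

y = 4*exp(-5*t)/53 + C1*cos(5*t)*exp(4*t) + C2*exp(4*t)*sin(5*t)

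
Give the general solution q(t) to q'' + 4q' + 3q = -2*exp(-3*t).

Characteristic equation r² + 4r + 3 = 0 factors as (r + 1)(r + 3) = 0, so r = -1, -3.
Hence q_h = C1*exp(-t) + C2*exp(-3*t).
Since exp(-3*t) solves the homogeneous equation (r = -3 is a root of multiplicity 1), multiply the trial by t. Try q_p = A*t*exp(-3*t). Substituting into the equation and dividing by exp(-3*t) gives A = 1, so q_p = t*exp(-3*t).

q = C1*exp(-t) + C2*exp(-3*t) + t*exp(-3*t)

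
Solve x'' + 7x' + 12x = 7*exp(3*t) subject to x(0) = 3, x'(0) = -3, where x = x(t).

Characteristic equation r² + 7r + 12 = 0 factors as (r + 4)(r + 3) = 0, so r = -4, -3.
Hence x_h = C1*exp(-4*t) + C2*exp(-3*t).
Try x_p = A*exp(3*t). Substituting into the equation and dividing by exp(3*t) gives A = 1/6, so x_p = exp(3*t)/6.
General solution: x = exp(3*t)/6 + C1*exp(-4*t) + C2*exp(-3*t).
Apply the initial conditions: x(0) = 1/6 + C1 + C2 = 3 and x'(0) = 1/2 - 4*C1 - 3*C2 = -3. Solving gives C1 = -5, C2 = 47/6.

x = -5*exp(-4*t) + exp(3*t)/6 + 47*exp(-3*t)/6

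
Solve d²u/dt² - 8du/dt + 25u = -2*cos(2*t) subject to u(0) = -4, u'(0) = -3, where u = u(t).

u = -42*cos(2*t)/697 + 32*sin(2*t)/697 - 2746*cos(3*t)*exp(4*t)/697 + 2943*exp(4*t)*sin(3*t)/697

Characteristic equation r² - 8r + 25 = 0 has discriminant (-8)² - 4·(25) = -36 < 0, so r = 4 ± 3i.
Hence u_h = C1*cos(3*t)*exp(4*t) + C2*exp(4*t)*sin(3*t).
Try u_p = A*cos(2*t) + B*sin(2*t). Substituting and equating the coefficients of cos(2t) and sin(2t) gives A = -42/697, B = 32/697, so u_p = -42*cos(2*t)/697 + 32*sin(2*t)/697.
General solution: u = -42*cos(2*t)/697 + 32*sin(2*t)/697 + C1*cos(3*t)*exp(4*t) + C2*exp(4*t)*sin(3*t).
Apply the initial conditions: u(0) = -42/697 + C1 = -4 and u'(0) = 64/697 + 3*C2 + 4*C1 = -3. Solving gives C1 = -2746/697, C2 = 2943/697.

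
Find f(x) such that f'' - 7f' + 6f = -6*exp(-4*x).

Characteristic equation r² - 7r + 6 = 0 factors as (r - 1)(r - 6) = 0, so r = 1, 6.
Hence f_h = C1*exp(x) + C2*exp(6*x).
Try f_p = A*exp(-4*x). Substituting into the equation and dividing by exp(-4*x) gives A = -3/25, so f_p = -3*exp(-4*x)/25.

f = -3*exp(-4*x)/25 + C1*exp(x) + C2*exp(6*x)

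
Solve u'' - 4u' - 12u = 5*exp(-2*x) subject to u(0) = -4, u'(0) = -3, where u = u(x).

u = -173*exp(-2*x)/64 - 83*exp(6*x)/64 - 5*x*exp(-2*x)/8

Characteristic equation r² - 4r - 12 = 0 factors as (r - 6)(r + 2) = 0, so r = 6, -2.
Hence u_h = C1*exp(6*x) + C2*exp(-2*x).
Since exp(-2*x) solves the homogeneous equation (r = -2 is a root of multiplicity 1), multiply the trial by x. Try u_p = A*x*exp(-2*x). Substituting into the equation and dividing by exp(-2*x) gives A = -5/8, so u_p = -5*x*exp(-2*x)/8.
General solution: u = C1*exp(6*x) + C2*exp(-2*x) - 5*x*exp(-2*x)/8.
Apply the initial conditions: u(0) = C1 + C2 = -4 and u'(0) = -5/8 - 2*C2 + 6*C1 = -3. Solving gives C1 = -83/64, C2 = -173/64.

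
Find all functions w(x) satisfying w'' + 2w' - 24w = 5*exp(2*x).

w = -5*exp(2*x)/16 + C1*exp(4*x) + C2*exp(-6*x)

Characteristic equation r² + 2r - 24 = 0 factors as (r - 4)(r + 6) = 0, so r = 4, -6.
Hence w_h = C1*exp(4*x) + C2*exp(-6*x).
Try w_p = A*exp(2*x). Substituting into the equation and dividing by exp(2*x) gives A = -5/16, so w_p = -5*exp(2*x)/16.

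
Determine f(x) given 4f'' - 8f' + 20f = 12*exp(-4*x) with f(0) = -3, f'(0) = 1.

f = 3*exp(-4*x)/29 - 90*cos(2*x)*exp(x)/29 + 131*exp(x)*sin(2*x)/58

Divide through by 4: f'' - 2f' + 5f = 3*exp(-4*x).
Characteristic equation r² - 2r + 5 = 0 has discriminant (-2)² - 4·(5) = -16 < 0, so r = 1 ± 2i.
Hence f_h = C1*cos(2*x)*exp(x) + C2*exp(x)*sin(2*x).
Try f_p = A*exp(-4*x). Substituting into the equation and dividing by exp(-4*x) gives A = 3/29, so f_p = 3*exp(-4*x)/29.
General solution: f = 3*exp(-4*x)/29 + C1*cos(2*x)*exp(x) + C2*exp(x)*sin(2*x).
Apply the initial conditions: f(0) = 3/29 + C1 = -3 and f'(0) = -12/29 + C1 + 2*C2 = 1. Solving gives C1 = -90/29, C2 = 131/58.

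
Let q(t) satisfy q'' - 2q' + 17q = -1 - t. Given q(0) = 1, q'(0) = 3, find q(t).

q = -19/289 - t/17 + 144*exp(t)*sin(4*t)/289 + 308*cos(4*t)*exp(t)/289

Characteristic equation r² - 2r + 17 = 0 has discriminant (-2)² - 4·(17) = -64 < 0, so r = 1 ± 4i.
Hence q_h = C1*cos(4*t)*exp(t) + C2*exp(t)*sin(4*t).
For the particular solution try q_p = A0 + A1*t. Substituting and matching coefficients of each power of t gives A0 = -19/289, A1 = -1/17, so q_p = -19/289 - t/17.
General solution: q = -19/289 - t/17 + C1*cos(4*t)*exp(t) + C2*exp(t)*sin(4*t).
Apply the initial conditions: q(0) = -19/289 + C1 = 1 and q'(0) = -1/17 + C1 + 4*C2 = 3. Solving gives C1 = 308/289, C2 = 144/289.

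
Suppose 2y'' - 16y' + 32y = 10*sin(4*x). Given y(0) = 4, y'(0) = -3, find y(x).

y = 5*cos(4*x)/32 + 123*exp(4*x)/32 - 147*x*exp(4*x)/8

Divide through by 2: y'' - 8y' + 16y = 5*sin(4*x).
Characteristic equation r² - 8r + 16 = 0 has discriminant (-8)² - 4·(16) = 0, so r = 4 is a repeated root.
Hence y_h = (C1 + C2*x)*exp(4*x).
Try y_p = A*cos(4*x) + B*sin(4*x). Substituting and equating the coefficients of cos(4x) and sin(4x) gives A = 5/32, B = 0, so y_p = 5*cos(4*x)/32.
General solution: y = 5*cos(4*x)/32 + C1*exp(4*x) + C2*x*exp(4*x).
Apply the initial conditions: y(0) = 5/32 + C1 = 4 and y'(0) = C2 + 4*C1 = -3. Solving gives C1 = 123/32, C2 = -147/8.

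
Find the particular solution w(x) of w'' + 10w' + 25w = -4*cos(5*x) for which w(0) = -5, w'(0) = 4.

w = -5*exp(-5*x) - 2*sin(5*x)/25 - 103*x*exp(-5*x)/5

Characteristic equation r² + 10r + 25 = 0 has discriminant (10)² - 4·(25) = 0, so r = -5 is a repeated root.
Hence w_h = (C1 + C2*x)*exp(-5*x).
Try w_p = A*cos(5*x) + B*sin(5*x). Substituting and equating the coefficients of cos(5x) and sin(5x) gives A = 0, B = -2/25, so w_p = -2*sin(5*x)/25.
General solution: w = -2*sin(5*x)/25 + C1*exp(-5*x) + C2*x*exp(-5*x).
Apply the initial conditions: w(0) = C1 = -5 and w'(0) = -2/5 + C2 - 5*C1 = 4. Solving gives C1 = -5, C2 = -103/5.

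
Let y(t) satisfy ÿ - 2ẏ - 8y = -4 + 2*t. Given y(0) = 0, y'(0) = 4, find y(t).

Characteristic equation r² - 2r - 8 = 0 factors as (r + 2)(r - 4) = 0, so r = -2, 4.
Hence y_h = C1*exp(-2*t) + C2*exp(4*t).
For the particular solution try y_p = A0 + A1*t. Substituting and matching coefficients of each power of t gives A0 = 9/16, A1 = -1/4, so y_p = 9/16 - t/4.
General solution: y = 9/16 - t/4 + C1*exp(-2*t) + C2*exp(4*t).
Apply the initial conditions: y(0) = 9/16 + C1 + C2 = 0 and y'(0) = -1/4 - 2*C1 + 4*C2 = 4. Solving gives C1 = -13/12, C2 = 25/48.

y = 9/16 - 13*exp(-2*t)/12 - t/4 + 25*exp(4*t)/48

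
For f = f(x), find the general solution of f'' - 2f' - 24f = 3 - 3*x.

f = -13/96 + x/8 + C1*exp(6*x) + C2*exp(-4*x)

Characteristic equation r² - 2r - 24 = 0 factors as (r - 6)(r + 4) = 0, so r = 6, -4.
Hence f_h = C1*exp(6*x) + C2*exp(-4*x).
For the particular solution try f_p = A0 + A1*x. Substituting and matching coefficients of each power of x gives A0 = -13/96, A1 = 1/8, so f_p = -13/96 + x/8.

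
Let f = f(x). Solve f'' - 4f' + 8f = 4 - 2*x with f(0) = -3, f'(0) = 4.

f = 3/8 - x/4 - 27*cos(2*x)*exp(2*x)/8 + 11*exp(2*x)*sin(2*x)/2

Characteristic equation r² - 4r + 8 = 0 has discriminant (-4)² - 4·(8) = -16 < 0, so r = 2 ± 2i.
Hence f_h = C1*cos(2*x)*exp(2*x) + C2*exp(2*x)*sin(2*x).
For the particular solution try f_p = A0 + A1*x. Substituting and matching coefficients of each power of x gives A0 = 3/8, A1 = -1/4, so f_p = 3/8 - x/4.
General solution: f = 3/8 - x/4 + C1*cos(2*x)*exp(2*x) + C2*exp(2*x)*sin(2*x).
Apply the initial conditions: f(0) = 3/8 + C1 = -3 and f'(0) = -1/4 + 2*C1 + 2*C2 = 4. Solving gives C1 = -27/8, C2 = 11/2.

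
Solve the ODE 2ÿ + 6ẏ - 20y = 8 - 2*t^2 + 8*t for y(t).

y = -241/500 - 17*t/50 + t**2/10 + C1*exp(-5*t) + C2*exp(2*t)

Divide through by 2: y'' + 3y' - 10y = 4 - t^2 + 4*t.
Characteristic equation r² + 3r - 10 = 0 factors as (r + 5)(r - 2) = 0, so r = -5, 2.
Hence y_h = C1*exp(-5*t) + C2*exp(2*t).
For the particular solution try y_p = A0 + A1*t + A2*t^2. Substituting and matching coefficients of each power of t gives A0 = -241/500, A1 = -17/50, A2 = 1/10, so y_p = -241/500 - 17*t/50 + t^2/10.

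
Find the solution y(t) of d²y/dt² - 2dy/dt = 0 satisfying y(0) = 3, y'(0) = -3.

Characteristic equation r² - 2r = 0 factors as (r - 2)r = 0, so r = 2, 0.
Hence y_h = C1*exp(2*t) + C2.
Apply the initial conditions: y(0) = C1 + C2 = 3 and y'(0) = 2*C1 = -3. Solving gives C1 = -3/2, C2 = 9/2.

y = 9/2 - 3*exp(2*t)/2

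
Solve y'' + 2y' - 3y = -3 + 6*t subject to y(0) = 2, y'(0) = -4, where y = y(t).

y = -1/3 - 2*t + 5*exp(t)/4 + 13*exp(-3*t)/12

Characteristic equation r² + 2r - 3 = 0 factors as (r - 1)(r + 3) = 0, so r = 1, -3.
Hence y_h = C1*exp(t) + C2*exp(-3*t).
For the particular solution try y_p = A0 + A1*t. Substituting and matching coefficients of each power of t gives A0 = -1/3, A1 = -2, so y_p = -1/3 - 2*t.
General solution: y = -1/3 - 2*t + C1*exp(t) + C2*exp(-3*t).
Apply the initial conditions: y(0) = -1/3 + C1 + C2 = 2 and y'(0) = -2 + C1 - 3*C2 = -4. Solving gives C1 = 5/4, C2 = 13/12.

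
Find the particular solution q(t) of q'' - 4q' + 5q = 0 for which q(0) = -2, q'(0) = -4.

q = -2*cos(t)*exp(2*t)

Characteristic equation r² - 4r + 5 = 0 has discriminant (-4)² - 4·(5) = -4 < 0, so r = 2 ± i.
Hence q_h = C1*cos(t)*exp(2*t) + C2*exp(2*t)*sin(t).
Apply the initial conditions: q(0) = C1 = -2 and q'(0) = C2 + 2*C1 = -4. Solving gives C1 = -2, C2 = 0.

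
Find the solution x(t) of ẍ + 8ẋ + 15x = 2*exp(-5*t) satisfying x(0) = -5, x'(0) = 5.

Characteristic equation r² + 8r + 15 = 0 factors as (r + 5)(r + 3) = 0, so r = -5, -3.
Hence x_h = C1*exp(-5*t) + C2*exp(-3*t).
Since exp(-5*t) solves the homogeneous equation (r = -5 is a root of multiplicity 1), multiply the trial by t. Try x_p = A*t*exp(-5*t). Substituting into the equation and dividing by exp(-5*t) gives A = -1, so x_p = -t*exp(-5*t).
General solution: x = C1*exp(-5*t) + C2*exp(-3*t) - t*exp(-5*t).
Apply the initial conditions: x(0) = C1 + C2 = -5 and x'(0) = -1 - 5*C1 - 3*C2 = 5. Solving gives C1 = 9/2, C2 = -19/2.

x = -19*exp(-3*t)/2 + 9*exp(-5*t)/2 - t*exp(-5*t)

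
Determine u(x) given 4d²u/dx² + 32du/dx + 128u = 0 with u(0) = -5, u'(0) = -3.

Divide through by 4: u'' + 8u' + 32u = 0.
Characteristic equation r² + 8r + 32 = 0 has discriminant (8)² - 4·(32) = -64 < 0, so r = -4 ± 4i.
Hence u_h = C1*cos(4*x)*exp(-4*x) + C2*exp(-4*x)*sin(4*x).
Apply the initial conditions: u(0) = C1 = -5 and u'(0) = -4*C1 + 4*C2 = -3. Solving gives C1 = -5, C2 = -23/4.

u = -5*cos(4*x)*exp(-4*x) - 23*exp(-4*x)*sin(4*x)/4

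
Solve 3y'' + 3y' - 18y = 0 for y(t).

Divide through by 3: y'' + y' - 6y = 0.
Characteristic equation r² + r - 6 = 0 factors as (r - 2)(r + 3) = 0, so r = 2, -3.
Hence y_h = C1*exp(2*t) + C2*exp(-3*t).

y = C1*exp(2*t) + C2*exp(-3*t)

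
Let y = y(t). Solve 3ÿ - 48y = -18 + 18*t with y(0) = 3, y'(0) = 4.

y = 3/8 - 3*t/8 + 49*exp(-4*t)/64 + 119*exp(4*t)/64

Divide through by 3: y'' - 16y = -6 + 6*t.
Characteristic equation r² - 16 = 0 factors as (r + 4)(r - 4) = 0, so r = -4, 4.
Hence y_h = C1*exp(-4*t) + C2*exp(4*t).
For the particular solution try y_p = A0 + A1*t. Substituting and matching coefficients of each power of t gives A0 = 3/8, A1 = -3/8, so y_p = 3/8 - 3*t/8.
General solution: y = 3/8 - 3*t/8 + C1*exp(-4*t) + C2*exp(4*t).
Apply the initial conditions: y(0) = 3/8 + C1 + C2 = 3 and y'(0) = -3/8 - 4*C1 + 4*C2 = 4. Solving gives C1 = 49/64, C2 = 119/64.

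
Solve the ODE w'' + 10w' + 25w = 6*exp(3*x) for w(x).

Characteristic equation r² + 10r + 25 = 0 has discriminant (10)² - 4·(25) = 0, so r = -5 is a repeated root.
Hence w_h = (C1 + C2*x)*exp(-5*x).
Try w_p = A*exp(3*x). Substituting into the equation and dividing by exp(3*x) gives A = 3/32, so w_p = 3*exp(3*x)/32.

w = 3*exp(3*x)/32 + C1*exp(-5*x) + C2*x*exp(-5*x)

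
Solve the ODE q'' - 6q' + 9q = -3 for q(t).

q = -1/3 + C1*exp(3*t) + C2*t*exp(3*t)

Characteristic equation r² - 6r + 9 = 0 has discriminant (-6)² - 4·(9) = 0, so r = 3 is a repeated root.
Hence q_h = (C1 + C2*t)*exp(3*t).
For the particular solution try q_p = A0. Substituting and matching coefficients of each power of t gives A0 = -1/3, so q_p = -1/3.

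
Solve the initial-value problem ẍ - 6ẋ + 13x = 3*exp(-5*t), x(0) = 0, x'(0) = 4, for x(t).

x = 3*exp(-5*t)/68 - 3*cos(2*t)*exp(3*t)/68 + 37*exp(3*t)*sin(2*t)/17

Characteristic equation r² - 6r + 13 = 0 has discriminant (-6)² - 4·(13) = -16 < 0, so r = 3 ± 2i.
Hence x_h = C1*cos(2*t)*exp(3*t) + C2*exp(3*t)*sin(2*t).
Try x_p = A*exp(-5*t). Substituting into the equation and dividing by exp(-5*t) gives A = 3/68, so x_p = 3*exp(-5*t)/68.
General solution: x = 3*exp(-5*t)/68 + C1*cos(2*t)*exp(3*t) + C2*exp(3*t)*sin(2*t).
Apply the initial conditions: x(0) = 3/68 + C1 = 0 and x'(0) = -15/68 + 2*C2 + 3*C1 = 4. Solving gives C1 = -3/68, C2 = 37/17.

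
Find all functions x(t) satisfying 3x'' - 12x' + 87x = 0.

x = C1*cos(5*t)*exp(2*t) + C2*exp(2*t)*sin(5*t)

Divide through by 3: x'' - 4x' + 29x = 0.
Characteristic equation r² - 4r + 29 = 0 has discriminant (-4)² - 4·(29) = -100 < 0, so r = 2 ± 5i.
Hence x_h = C1*cos(5*t)*exp(2*t) + C2*exp(2*t)*sin(5*t).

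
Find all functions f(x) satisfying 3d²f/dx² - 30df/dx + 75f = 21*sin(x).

f = 35*cos(x)/338 + 42*sin(x)/169 + C1*exp(5*x) + C2*x*exp(5*x)

Divide through by 3: f'' - 10f' + 25f = 7*sin(x).
Characteristic equation r² - 10r + 25 = 0 has discriminant (-10)² - 4·(25) = 0, so r = 5 is a repeated root.
Hence f_h = (C1 + C2*x)*exp(5*x).
Try f_p = A*cos(x) + B*sin(x). Substituting and equating the coefficients of cos(x) and sin(x) gives A = 35/338, B = 42/169, so f_p = 35*cos(x)/338 + 42*sin(x)/169.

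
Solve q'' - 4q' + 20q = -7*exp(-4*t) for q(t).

Characteristic equation r² - 4r + 20 = 0 has discriminant (-4)² - 4·(20) = -64 < 0, so r = 2 ± 4i.
Hence q_h = C1*cos(4*t)*exp(2*t) + C2*exp(2*t)*sin(4*t).
Try q_p = A*exp(-4*t). Substituting into the equation and dividing by exp(-4*t) gives A = -7/52, so q_p = -7*exp(-4*t)/52.

q = -7*exp(-4*t)/52 + C1*cos(4*t)*exp(2*t) + C2*exp(2*t)*sin(4*t)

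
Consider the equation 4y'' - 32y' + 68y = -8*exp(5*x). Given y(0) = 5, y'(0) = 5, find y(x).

Divide through by 4: y'' - 8y' + 17y = -2*exp(5*x).
Characteristic equation r² - 8r + 17 = 0 has discriminant (-8)² - 4·(17) = -4 < 0, so r = 4 ± i.
Hence y_h = C1*cos(x)*exp(4*x) + C2*exp(4*x)*sin(x).
Try y_p = A*exp(5*x). Substituting into the equation and dividing by exp(5*x) gives A = -1, so y_p = -exp(5*x).
General solution: y = -exp(5*x) + C1*cos(x)*exp(4*x) + C2*exp(4*x)*sin(x).
Apply the initial conditions: y(0) = -1 + C1 = 5 and y'(0) = -5 + C2 + 4*C1 = 5. Solving gives C1 = 6, C2 = -14.

y = -exp(5*x) - 14*exp(4*x)*sin(x) + 6*cos(x)*exp(4*x)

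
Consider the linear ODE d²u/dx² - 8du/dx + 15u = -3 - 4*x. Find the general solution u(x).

u = -77/225 - 4*x/15 + C1*exp(5*x) + C2*exp(3*x)

Characteristic equation r² - 8r + 15 = 0 factors as (r - 5)(r - 3) = 0, so r = 5, 3.
Hence u_h = C1*exp(5*x) + C2*exp(3*x).
For the particular solution try u_p = A0 + A1*x. Substituting and matching coefficients of each power of x gives A0 = -77/225, A1 = -4/15, so u_p = -77/225 - 4*x/15.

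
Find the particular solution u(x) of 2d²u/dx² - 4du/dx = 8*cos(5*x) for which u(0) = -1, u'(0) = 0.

Divide through by 2: u'' - 2u' = 4*cos(5*x).
Characteristic equation r² - 2r = 0 factors as (r - 2)r = 0, so r = 2, 0.
Hence u_h = C1*exp(2*x) + C2.
Try u_p = A*cos(5*x) + B*sin(5*x). Substituting and equating the coefficients of cos(5x) and sin(5x) gives A = -4/29, B = -8/145, so u_p = -8*sin(5*x)/145 - 4*cos(5*x)/29.
General solution: u = C2 - 8*sin(5*x)/145 - 4*cos(5*x)/29 + C1*exp(2*x).
Apply the initial conditions: u(0) = -4/29 + C1 + C2 = -1 and u'(0) = -8/29 + 2*C1 = 0. Solving gives C1 = 4/29, C2 = -1.

u = -1 - 8*sin(5*x)/145 - 4*cos(5*x)/29 + 4*exp(2*x)/29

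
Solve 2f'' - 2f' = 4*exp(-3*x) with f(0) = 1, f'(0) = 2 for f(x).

Divide through by 2: f'' - f' = 2*exp(-3*x).
Characteristic equation r² - r = 0 factors as (r - 1)r = 0, so r = 1, 0.
Hence f_h = C1*exp(x) + C2.
Try f_p = A*exp(-3*x). Substituting into the equation and dividing by exp(-3*x) gives A = 1/6, so f_p = exp(-3*x)/6.
General solution: f = C2 + exp(-3*x)/6 + C1*exp(x).
Apply the initial conditions: f(0) = 1/6 + C1 + C2 = 1 and f'(0) = -1/2 + C1 = 2. Solving gives C1 = 5/2, C2 = -5/3.

f = -5/3 + exp(-3*x)/6 + 5*exp(x)/2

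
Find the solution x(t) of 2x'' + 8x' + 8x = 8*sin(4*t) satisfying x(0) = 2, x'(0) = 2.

x = -4*cos(4*t)/25 - 3*sin(4*t)/25 + 54*exp(-2*t)/25 + 34*t*exp(-2*t)/5

Divide through by 2: x'' + 4x' + 4x = 4*sin(4*t).
Characteristic equation r² + 4r + 4 = 0 has discriminant (4)² - 4·(4) = 0, so r = -2 is a repeated root.
Hence x_h = (C1 + C2*t)*exp(-2*t).
Try x_p = A*cos(4*t) + B*sin(4*t). Substituting and equating the coefficients of cos(4t) and sin(4t) gives A = -4/25, B = -3/25, so x_p = -4*cos(4*t)/25 - 3*sin(4*t)/25.
General solution: x = -4*cos(4*t)/25 - 3*sin(4*t)/25 + C1*exp(-2*t) + C2*t*exp(-2*t).
Apply the initial conditions: x(0) = -4/25 + C1 = 2 and x'(0) = -12/25 + C2 - 2*C1 = 2. Solving gives C1 = 54/25, C2 = 34/5.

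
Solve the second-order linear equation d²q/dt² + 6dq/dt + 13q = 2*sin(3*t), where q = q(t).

Characteristic equation r² + 6r + 13 = 0 has discriminant (6)² - 4·(13) = -16 < 0, so r = -3 ± 2i.
Hence q_h = C1*cos(2*t)*exp(-3*t) + C2*exp(-3*t)*sin(2*t).
Try q_p = A*cos(3*t) + B*sin(3*t). Substituting and equating the coefficients of cos(3t) and sin(3t) gives A = -9/85, B = 2/85, so q_p = -9*cos(3*t)/85 + 2*sin(3*t)/85.

q = -9*cos(3*t)/85 + 2*sin(3*t)/85 + C1*cos(2*t)*exp(-3*t) + C2*exp(-3*t)*sin(2*t)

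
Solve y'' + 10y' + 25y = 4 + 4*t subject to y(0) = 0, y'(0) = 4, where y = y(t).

Characteristic equation r² + 10r + 25 = 0 has discriminant (10)² - 4·(25) = 0, so r = -5 is a repeated root.
Hence y_h = (C1 + C2*t)*exp(-5*t).
For the particular solution try y_p = A0 + A1*t. Substituting and matching coefficients of each power of t gives A0 = 12/125, A1 = 4/25, so y_p = 12/125 + 4*t/25.
General solution: y = 12/125 + 4*t/25 + C1*exp(-5*t) + C2*t*exp(-5*t).
Apply the initial conditions: y(0) = 12/125 + C1 = 0 and y'(0) = 4/25 + C2 - 5*C1 = 4. Solving gives C1 = -12/125, C2 = 84/25.

y = 12/125 - 12*exp(-5*t)/125 + 4*t/25 + 84*t*exp(-5*t)/25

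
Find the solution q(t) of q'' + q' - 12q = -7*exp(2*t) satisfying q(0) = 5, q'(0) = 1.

Characteristic equation r² + r - 12 = 0 factors as (r - 3)(r + 4) = 0, so r = 3, -4.
Hence q_h = C1*exp(3*t) + C2*exp(-4*t).
Try q_p = A*exp(2*t). Substituting into the equation and dividing by exp(2*t) gives A = 7/6, so q_p = 7*exp(2*t)/6.
General solution: q = 7*exp(2*t)/6 + C1*exp(3*t) + C2*exp(-4*t).
Apply the initial conditions: q(0) = 7/6 + C1 + C2 = 5 and q'(0) = 7/3 - 4*C2 + 3*C1 = 1. Solving gives C1 = 2, C2 = 11/6.

q = 2*exp(3*t) + 7*exp(2*t)/6 + 11*exp(-4*t)/6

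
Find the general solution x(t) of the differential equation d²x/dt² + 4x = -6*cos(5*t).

x = 2*cos(5*t)/7 + C1*cos(2*t) + C2*sin(2*t)

Characteristic equation r² + 4 = 0 has discriminant (0)² - 4·(4) = -16 < 0, so r = ± 2i.
Hence x_h = C1*cos(2*t) + C2*sin(2*t).
Try x_p = A*cos(5*t) + B*sin(5*t). Substituting and equating the coefficients of cos(5t) and sin(5t) gives A = 2/7, B = 0, so x_p = 2*cos(5*t)/7.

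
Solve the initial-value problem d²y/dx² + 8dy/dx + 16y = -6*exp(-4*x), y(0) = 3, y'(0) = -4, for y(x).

Characteristic equation r² + 8r + 16 = 0 has discriminant (8)² - 4·(16) = 0, so r = -4 is a repeated root.
Hence y_h = (C1 + C2*x)*exp(-4*x).
Since exp(-4*x) solves the homogeneous equation (r = -4 is a root of multiplicity 2), multiply the trial by x^2. Try y_p = A*x^2*exp(-4*x). Substituting into the equation and dividing by exp(-4*x) gives A = -3, so y_p = -3*x^2*exp(-4*x).
General solution: y = C1*exp(-4*x) - 3*x^2*exp(-4*x) + C2*x*exp(-4*x).
Apply the initial conditions: y(0) = C1 = 3 and y'(0) = C2 - 4*C1 = -4. Solving gives C1 = 3, C2 = 8.

y = 3*exp(-4*x) - 3*x**2*exp(-4*x) + 8*x*exp(-4*x)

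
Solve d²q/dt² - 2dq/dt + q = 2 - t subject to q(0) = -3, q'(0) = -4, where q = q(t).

Characteristic equation r² - 2r + 1 = 0 has discriminant (-2)² - 4·(1) = 0, so r = 1 is a repeated root.
Hence q_h = (C1 + C2*t)*exp(t).
For the particular solution try q_p = A0 + A1*t. Substituting and matching coefficients of each power of t gives A0 = 0, A1 = -1, so q_p = -t.
General solution: q = -t + C1*exp(t) + C2*t*exp(t).
Apply the initial conditions: q(0) = C1 = -3 and q'(0) = -1 + C1 + C2 = -4. Solving gives C1 = -3, C2 = 0.

q = -t - 3*exp(t)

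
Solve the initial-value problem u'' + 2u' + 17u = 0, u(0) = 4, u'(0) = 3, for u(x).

Characteristic equation r² + 2r + 17 = 0 has discriminant (2)² - 4·(17) = -64 < 0, so r = -1 ± 4i.
Hence u_h = C1*cos(4*x)*exp(-x) + C2*exp(-x)*sin(4*x).
Apply the initial conditions: u(0) = C1 = 4 and u'(0) = -C1 + 4*C2 = 3. Solving gives C1 = 4, C2 = 7/4.

u = 4*cos(4*x)*exp(-x) + 7*exp(-x)*sin(4*x)/4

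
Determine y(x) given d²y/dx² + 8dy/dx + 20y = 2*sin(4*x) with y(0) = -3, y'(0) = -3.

y = -4*cos(4*x)/65 + sin(4*x)/130 - 961*exp(-4*x)*sin(2*x)/130 - 191*cos(2*x)*exp(-4*x)/65

Characteristic equation r² + 8r + 20 = 0 has discriminant (8)² - 4·(20) = -16 < 0, so r = -4 ± 2i.
Hence y_h = C1*cos(2*x)*exp(-4*x) + C2*exp(-4*x)*sin(2*x).
Try y_p = A*cos(4*x) + B*sin(4*x). Substituting and equating the coefficients of cos(4x) and sin(4x) gives A = -4/65, B = 1/130, so y_p = -4*cos(4*x)/65 + sin(4*x)/130.
General solution: y = -4*cos(4*x)/65 + sin(4*x)/130 + C1*cos(2*x)*exp(-4*x) + C2*exp(-4*x)*sin(2*x).
Apply the initial conditions: y(0) = -4/65 + C1 = -3 and y'(0) = 2/65 - 4*C1 + 2*C2 = -3. Solving gives C1 = -191/65, C2 = -961/130.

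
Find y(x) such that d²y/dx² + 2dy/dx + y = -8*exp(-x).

y = C1*exp(-x) - 4*x**2*exp(-x) + C2*x*exp(-x)

Characteristic equation r² + 2r + 1 = 0 has discriminant (2)² - 4·(1) = 0, so r = -1 is a repeated root.
Hence y_h = (C1 + C2*x)*exp(-x).
Since exp(-x) solves the homogeneous equation (r = -1 is a root of multiplicity 2), multiply the trial by x^2. Try y_p = A*x^2*exp(-x). Substituting into the equation and dividing by exp(-x) gives A = -4, so y_p = -4*x^2*exp(-x).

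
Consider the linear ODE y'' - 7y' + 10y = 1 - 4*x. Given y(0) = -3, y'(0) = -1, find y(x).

y = -9/50 - 9*exp(2*x)/2 - 2*x/5 + 42*exp(5*x)/25

Characteristic equation r² - 7r + 10 = 0 factors as (r - 2)(r - 5) = 0, so r = 2, 5.
Hence y_h = C1*exp(2*x) + C2*exp(5*x).
For the particular solution try y_p = A0 + A1*x. Substituting and matching coefficients of each power of x gives A0 = -9/50, A1 = -2/5, so y_p = -9/50 - 2*x/5.
General solution: y = -9/50 - 2*x/5 + C1*exp(2*x) + C2*exp(5*x).
Apply the initial conditions: y(0) = -9/50 + C1 + C2 = -3 and y'(0) = -2/5 + 2*C1 + 5*C2 = -1. Solving gives C1 = -9/2, C2 = 42/25.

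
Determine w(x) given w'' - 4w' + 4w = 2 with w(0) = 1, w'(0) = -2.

Characteristic equation r² - 4r + 4 = 0 has discriminant (-4)² - 4·(4) = 0, so r = 2 is a repeated root.
Hence w_h = (C1 + C2*x)*exp(2*x).
For the particular solution try w_p = A0. Substituting and matching coefficients of each power of x gives A0 = 1/2, so w_p = 1/2.
General solution: w = 1/2 + C1*exp(2*x) + C2*x*exp(2*x).
Apply the initial conditions: w(0) = 1/2 + C1 = 1 and w'(0) = C2 + 2*C1 = -2. Solving gives C1 = 1/2, C2 = -3.

w = 1/2 + exp(2*x)/2 - 3*x*exp(2*x)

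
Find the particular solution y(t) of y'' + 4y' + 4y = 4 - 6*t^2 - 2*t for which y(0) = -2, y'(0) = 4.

y = -3/4 - 5*exp(-2*t)/4 - 3*t**2/2 + 5*t/2 - t*exp(-2*t)

Characteristic equation r² + 4r + 4 = 0 has discriminant (4)² - 4·(4) = 0, so r = -2 is a repeated root.
Hence y_h = (C1 + C2*t)*exp(-2*t).
For the particular solution try y_p = A0 + A1*t + A2*t^2. Substituting and matching coefficients of each power of t gives A0 = -3/4, A1 = 5/2, A2 = -3/2, so y_p = -3/4 - 3*t^2/2 + 5*t/2.
General solution: y = -3/4 - 3*t^2/2 + 5*t/2 + C1*exp(-2*t) + C2*t*exp(-2*t).
Apply the initial conditions: y(0) = -3/4 + C1 = -2 and y'(0) = 5/2 + C2 - 2*C1 = 4. Solving gives C1 = -5/4, C2 = -1.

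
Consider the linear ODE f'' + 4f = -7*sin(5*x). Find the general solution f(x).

f = sin(5*x)/3 + C1*cos(2*x) + C2*sin(2*x)

Characteristic equation r² + 4 = 0 has discriminant (0)² - 4·(4) = -16 < 0, so r = ± 2i.
Hence f_h = C1*cos(2*x) + C2*sin(2*x).
Try f_p = A*cos(5*x) + B*sin(5*x). Substituting and equating the coefficients of cos(5x) and sin(5x) gives A = 0, B = 1/3, so f_p = sin(5*x)/3.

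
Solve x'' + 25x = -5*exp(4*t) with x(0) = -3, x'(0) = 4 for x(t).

Characteristic equation r² + 25 = 0 has discriminant (0)² - 4·(25) = -100 < 0, so r = ± 5i.
Hence x_h = C1*cos(5*t) + C2*sin(5*t).
Try x_p = A*exp(4*t). Substituting into the equation and dividing by exp(4*t) gives A = -5/41, so x_p = -5*exp(4*t)/41.
General solution: x = -5*exp(4*t)/41 + C1*cos(5*t) + C2*sin(5*t).
Apply the initial conditions: x(0) = -5/41 + C1 = -3 and x'(0) = -20/41 + 5*C2 = 4. Solving gives C1 = -118/41, C2 = 184/205.

x = -118*cos(5*t)/41 - 5*exp(4*t)/41 + 184*sin(5*t)/205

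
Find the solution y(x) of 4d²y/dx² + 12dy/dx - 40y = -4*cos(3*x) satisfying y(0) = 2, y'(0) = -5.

Divide through by 4: y'' + 3y' - 10y = -cos(3*x).
Characteristic equation r² + 3r - 10 = 0 factors as (r + 5)(r - 2) = 0, so r = -5, 2.
Hence y_h = C1*exp(-5*x) + C2*exp(2*x).
Try y_p = A*cos(3*x) + B*sin(3*x). Substituting and equating the coefficients of cos(3x) and sin(3x) gives A = 19/442, B = -9/442, so y_p = -9*sin(3*x)/442 + 19*cos(3*x)/442.
General solution: y = -9*sin(3*x)/442 + 19*cos(3*x)/442 + C1*exp(-5*x) + C2*exp(2*x).
Apply the initial conditions: y(0) = 19/442 + C1 + C2 = 2 and y'(0) = -27/442 - 5*C1 + 2*C2 = -5. Solving gives C1 = 43/34, C2 = 9/13.

y = -9*sin(3*x)/442 + 9*exp(2*x)/13 + 19*cos(3*x)/442 + 43*exp(-5*x)/34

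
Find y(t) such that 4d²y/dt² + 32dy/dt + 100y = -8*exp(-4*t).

y = -2*exp(-4*t)/9 + C1*cos(3*t)*exp(-4*t) + C2*exp(-4*t)*sin(3*t)

Divide through by 4: y'' + 8y' + 25y = -2*exp(-4*t).
Characteristic equation r² + 8r + 25 = 0 has discriminant (8)² - 4·(25) = -36 < 0, so r = -4 ± 3i.
Hence y_h = C1*cos(3*t)*exp(-4*t) + C2*exp(-4*t)*sin(3*t).
Try y_p = A*exp(-4*t). Substituting into the equation and dividing by exp(-4*t) gives A = -2/9, so y_p = -2*exp(-4*t)/9.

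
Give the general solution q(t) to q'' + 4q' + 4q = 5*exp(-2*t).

Characteristic equation r² + 4r + 4 = 0 has discriminant (4)² - 4·(4) = 0, so r = -2 is a repeated root.
Hence q_h = (C1 + C2*t)*exp(-2*t).
Since exp(-2*t) solves the homogeneous equation (r = -2 is a root of multiplicity 2), multiply the trial by t^2. Try q_p = A*t^2*exp(-2*t). Substituting into the equation and dividing by exp(-2*t) gives A = 5/2, so q_p = 5*t^2*exp(-2*t)/2.

q = C1*exp(-2*t) + 5*t**2*exp(-2*t)/2 + C2*t*exp(-2*t)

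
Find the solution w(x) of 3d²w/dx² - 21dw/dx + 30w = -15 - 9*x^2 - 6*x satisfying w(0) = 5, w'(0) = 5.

w = -437/500 - 766*exp(5*x)/375 - 31*x/50 - 3*x**2/10 + 95*exp(2*x)/12

Divide through by 3: w'' - 7w' + 10w = -5 - 3*x^2 - 2*x.
Characteristic equation r² - 7r + 10 = 0 factors as (r - 5)(r - 2) = 0, so r = 5, 2.
Hence w_h = C1*exp(5*x) + C2*exp(2*x).
For the particular solution try w_p = A0 + A1*x + A2*x^2. Substituting and matching coefficients of each power of x gives A0 = -437/500, A1 = -31/50, A2 = -3/10, so w_p = -437/500 - 31*x/50 - 3*x^2/10.
General solution: w = -437/500 - 31*x/50 - 3*x^2/10 + C1*exp(5*x) + C2*exp(2*x).
Apply the initial conditions: w(0) = -437/500 + C1 + C2 = 5 and w'(0) = -31/50 + 2*C2 + 5*C1 = 5. Solving gives C1 = -766/375, C2 = 95/12.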